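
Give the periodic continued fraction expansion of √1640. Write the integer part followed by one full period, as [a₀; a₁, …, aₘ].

a₀ = ⌊√1640⌋ = 40.

[40; 2, 80]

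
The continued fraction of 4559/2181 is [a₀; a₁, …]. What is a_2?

4559 = 2·2181 + 197   →  a_0 = 2
2181 = 11·197 + 14   →  a_1 = 11
197 = 14·14 + 1   →  a_2 = 14

14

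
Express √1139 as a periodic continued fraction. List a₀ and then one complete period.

[33; 1, 2, 1, 66]

a₀ = ⌊√1139⌋ = 33.
With m₀=0, d₀=1 and mₖ₊₁ = dₖaₖ − mₖ, dₖ₊₁ = (n − mₖ₊₁²)/dₖ, aₖ₊₁ = ⌊(a₀+mₖ₊₁)/dₖ₊₁⌋:
  k=1: m=33, d=50, a=1
  k=2: m=17, d=17, a=2
  k=3: m=17, d=50, a=1
  k=4: m=33, d=1, a=66
d=1 and a=2a₀=66 at k=4, so the next step gives (m, d) = (33, 50) again — its k=1 value — and the period has length 4.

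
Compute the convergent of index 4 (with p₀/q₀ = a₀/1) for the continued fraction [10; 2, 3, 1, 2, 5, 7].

261/25

Using pₖ = aₖpₖ₋₁ + pₖ₋₂, qₖ = aₖqₖ₋₁ + qₖ₋₂ (with p₋₁=1, p₋₂=0, q₋₁=0, q₋₂=1):
  k=0: a=10, p=10, q=1
  k=1: a=2, p=21, q=2
  k=2: a=3, p=73, q=7
  k=3: a=1, p=94, q=9
  k=4: a=2, p=261, q=25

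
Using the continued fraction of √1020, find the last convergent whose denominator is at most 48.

√1020 = [31; 1, 14, 1, 62, …] (period length 4).
Convergents:
  p_0/q_0 = 31/1
  p_1/q_1 = 32/1
  p_2/q_2 = 479/15
  p_3/q_3 = 511/16
  p_4/q_4 = 32161/1007
q_3 = 16 ≤ 48 < 1007 = q_4, so the answer is 511/16.

511/16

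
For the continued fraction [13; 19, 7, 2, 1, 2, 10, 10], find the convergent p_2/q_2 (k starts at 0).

1749/134

Using pₖ = aₖpₖ₋₁ + pₖ₋₂, qₖ = aₖqₖ₋₁ + qₖ₋₂ (with p₋₁=1, p₋₂=0, q₋₁=0, q₋₂=1):
  k=0: a=13, p=13, q=1
  k=1: a=19, p=248, q=19
  k=2: a=7, p=1749, q=134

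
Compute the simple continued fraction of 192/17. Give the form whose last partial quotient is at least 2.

192 = 11×17 + 5
17 = 3×5 + 2
5 = 2×2 + 1
2 = 2×1 + 0  (stop)
So 192/17 = [11; 3, 2, 2].

[11; 3, 2, 2]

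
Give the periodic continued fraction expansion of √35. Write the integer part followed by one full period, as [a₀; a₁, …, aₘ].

[5; 1, 10]

a₀ = ⌊√35⌋ = 5.
With m₀=0, d₀=1 and mₖ₊₁ = dₖaₖ − mₖ, dₖ₊₁ = (n − mₖ₊₁²)/dₖ, aₖ₊₁ = ⌊(a₀+mₖ₊₁)/dₖ₊₁⌋:
  k=1: m=5, d=10, a=1
  k=2: m=5, d=1, a=10
d=1 and a=2a₀=10 at k=2, so the next step gives (m, d) = (5, 10) again — its k=1 value — and the period has length 2.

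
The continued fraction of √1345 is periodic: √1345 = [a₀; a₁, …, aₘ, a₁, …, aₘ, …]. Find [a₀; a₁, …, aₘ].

[36; 1, 2, 14, 2, 1, 72]

a₀ = ⌊√1345⌋ = 36.
With m₀=0, d₀=1 and mₖ₊₁ = dₖaₖ − mₖ, dₖ₊₁ = (n − mₖ₊₁²)/dₖ, aₖ₊₁ = ⌊(a₀+mₖ₊₁)/dₖ₊₁⌋:
  k=1: m=36, d=49, a=1
  k=2: m=13, d=24, a=2
  k=3: m=35, d=5, a=14
  k=4: m=35, d=24, a=2
  k=5: m=13, d=49, a=1
  k=6: m=36, d=1, a=72
d=1 and a=2a₀=72 at k=6, so the next step gives (m, d) = (36, 49) again — its k=1 value — and the period has length 6.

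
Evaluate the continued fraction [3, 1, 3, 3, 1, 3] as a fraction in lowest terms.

241/64

Using pₖ = aₖpₖ₋₁ + pₖ₋₂ and qₖ = aₖqₖ₋₁ + qₖ₋₂:
  k=0: a=3, p=3, q=1
  k=1: a=1, p=4, q=1
  k=2: a=3, p=15, q=4
  k=3: a=3, p=49, q=13
  k=4: a=1, p=64, q=17
  k=5: a=3, p=241, q=64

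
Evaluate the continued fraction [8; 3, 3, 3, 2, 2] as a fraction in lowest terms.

1536/185

Fold from the inside: start with 2/1.
  2 + 1/2 = 5/2
  3 + 2/5 = 17/5
  3 + 5/17 = 56/17
  3 + 17/56 = 185/56
  8 + 56/185 = 1536/185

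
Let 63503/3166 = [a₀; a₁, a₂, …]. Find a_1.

17

63503 = 20·3166 + 183   →  a_0 = 20
3166 = 17·183 + 55   →  a_1 = 17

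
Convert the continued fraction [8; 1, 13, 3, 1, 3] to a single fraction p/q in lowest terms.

1911/214

Using pₖ = aₖpₖ₋₁ + pₖ₋₂ and qₖ = aₖqₖ₋₁ + qₖ₋₂:
  k=0: a=8, p=8, q=1
  k=1: a=1, p=9, q=1
  k=2: a=13, p=125, q=14
  k=3: a=3, p=384, q=43
  k=4: a=1, p=509, q=57
  k=5: a=3, p=1911, q=214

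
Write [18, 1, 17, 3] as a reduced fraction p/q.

1042/55

Using pₖ = aₖpₖ₋₁ + pₖ₋₂ and qₖ = aₖqₖ₋₁ + qₖ₋₂:
  k=0: a=18, p=18, q=1
  k=1: a=1, p=19, q=1
  k=2: a=17, p=341, q=18
  k=3: a=3, p=1042, q=55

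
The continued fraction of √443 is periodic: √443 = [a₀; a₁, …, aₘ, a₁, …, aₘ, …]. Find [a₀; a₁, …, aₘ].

[21; 21, 42]

a₀ = ⌊√443⌋ = 21.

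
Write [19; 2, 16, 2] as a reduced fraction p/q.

1325/68

Fold from the inside: start with 2/1.
  16 + 1/2 = 33/2
  2 + 2/33 = 68/33
  19 + 33/68 = 1325/68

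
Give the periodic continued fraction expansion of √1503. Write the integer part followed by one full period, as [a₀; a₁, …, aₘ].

a₀ = ⌊√1503⌋ = 38.

[38; 1, 3, 3, 8, 3, 3, 1, 76]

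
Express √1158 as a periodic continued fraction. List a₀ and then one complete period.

a₀ = ⌊√1158⌋ = 34.
With m₀=0, d₀=1 and mₖ₊₁ = dₖaₖ − mₖ, dₖ₊₁ = (n − mₖ₊₁²)/dₖ, aₖ₊₁ = ⌊(a₀+mₖ₊₁)/dₖ₊₁⌋:
  k=1: m=34, d=2, a=34
  k=2: m=34, d=1, a=68
d=1 and a=2a₀=68 at k=2, so the next step gives (m, d) = (34, 2) again — its k=1 value — and the period has length 2.

[34; 34, 68]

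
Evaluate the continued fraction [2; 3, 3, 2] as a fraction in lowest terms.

Using pₖ = aₖpₖ₋₁ + pₖ₋₂ and qₖ = aₖqₖ₋₁ + qₖ₋₂:
  k=0: a=2, p=2, q=1
  k=1: a=3, p=7, q=3
  k=2: a=3, p=23, q=10
  k=3: a=2, p=53, q=23

53/23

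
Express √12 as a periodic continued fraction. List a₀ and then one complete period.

a₀ = ⌊√12⌋ = 3.
With m₀=0, d₀=1 and mₖ₊₁ = dₖaₖ − mₖ, dₖ₊₁ = (n − mₖ₊₁²)/dₖ, aₖ₊₁ = ⌊(a₀+mₖ₊₁)/dₖ₊₁⌋:
  k=1: m=3, d=3, a=2
  k=2: m=3, d=1, a=6
d=1 and a=2a₀=6 at k=2, so the next step gives (m, d) = (3, 3) again — its k=1 value — and the period has length 2.

[3; 2, 6]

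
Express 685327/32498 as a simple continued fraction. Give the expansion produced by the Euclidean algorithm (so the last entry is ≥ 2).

685327 = 21×32498 + 2869
32498 = 11×2869 + 939
2869 = 3×939 + 52
939 = 18×52 + 3
52 = 17×3 + 1
3 = 3×1 + 0  (stop)
So 685327/32498 = [21; 11, 3, 18, 17, 3].

[21; 11, 3, 18, 17, 3]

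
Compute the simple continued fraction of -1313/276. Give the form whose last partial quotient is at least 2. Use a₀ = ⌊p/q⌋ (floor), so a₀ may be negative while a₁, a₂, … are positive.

[-5; 4, 8, 2, 1, 2]

-1313 = -5×276 + 67
276 = 4×67 + 8
67 = 8×8 + 3
8 = 2×3 + 2
3 = 1×2 + 1
2 = 2×1 + 0  (stop)
So -1313/276 = [-5; 4, 8, 2, 1, 2].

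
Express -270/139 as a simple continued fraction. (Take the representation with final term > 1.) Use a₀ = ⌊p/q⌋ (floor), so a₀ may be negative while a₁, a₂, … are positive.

[-2; 17, 2, 1, 2]

-270 = -2×139 + 8
139 = 17×8 + 3
8 = 2×3 + 2
3 = 1×2 + 1
2 = 2×1 + 0  (stop)
So -270/139 = [-2; 17, 2, 1, 2].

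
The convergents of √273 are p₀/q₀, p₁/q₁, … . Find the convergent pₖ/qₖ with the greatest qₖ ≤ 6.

√273 = [16; 1, 1, 10, 1, 1, 32, …] (period length 6).
Convergents:
  p_0/q_0 = 16/1
  p_1/q_1 = 17/1
  p_2/q_2 = 33/2
  p_3/q_3 = 347/21
q_2 = 2 ≤ 6 < 21 = q_3, so the answer is 33/2.

33/2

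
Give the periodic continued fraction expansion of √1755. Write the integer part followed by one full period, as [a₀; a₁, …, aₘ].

[41; 1, 8, 3, 8, 1, 82]

a₀ = ⌊√1755⌋ = 41.
With m₀=0, d₀=1 and mₖ₊₁ = dₖaₖ − mₖ, dₖ₊₁ = (n − mₖ₊₁²)/dₖ, aₖ₊₁ = ⌊(a₀+mₖ₊₁)/dₖ₊₁⌋:
  k=1: m=41, d=74, a=1
  k=2: m=33, d=9, a=8
  k=3: m=39, d=26, a=3
  k=4: m=39, d=9, a=8
  k=5: m=33, d=74, a=1
  k=6: m=41, d=1, a=82
d=1 and a=2a₀=82 at k=6, so the next step gives (m, d) = (41, 74) again — its k=1 value — and the period has length 6.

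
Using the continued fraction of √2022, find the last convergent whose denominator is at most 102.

√2022 = [44; 1, 28, 1, 88, …] (period length 4).
Convergents:
  p_0/q_0 = 44/1
  p_1/q_1 = 45/1
  p_2/q_2 = 1304/29
  p_3/q_3 = 1349/30
  p_4/q_4 = 120016/2669
q_3 = 30 ≤ 102 < 2669 = q_4, so the answer is 1349/30.

1349/30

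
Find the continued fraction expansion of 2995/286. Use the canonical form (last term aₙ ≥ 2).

2995 = 10·286 + 135
286 = 2·135 + 16
135 = 8·16 + 7
16 = 2·7 + 2
7 = 3·2 + 1
2 = 2·1 + 0  (stop)
So 2995/286 = [10; 2, 8, 2, 3, 2].

[10; 2, 8, 2, 3, 2]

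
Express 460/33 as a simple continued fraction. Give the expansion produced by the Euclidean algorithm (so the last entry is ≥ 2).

[13; 1, 15, 2]

460 = 13×33 + 31
33 = 1×31 + 2
31 = 15×2 + 1
2 = 2×1 + 0  (stop)
So 460/33 = [13; 1, 15, 2].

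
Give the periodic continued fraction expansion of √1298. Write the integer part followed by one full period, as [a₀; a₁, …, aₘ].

a₀ = ⌊√1298⌋ = 36.
With m₀=0, d₀=1 and mₖ₊₁ = dₖaₖ − mₖ, dₖ₊₁ = (n − mₖ₊₁²)/dₖ, aₖ₊₁ = ⌊(a₀+mₖ₊₁)/dₖ₊₁⌋:
  k=1: m=36, d=2, a=36
  k=2: m=36, d=1, a=72
d=1 and a=2a₀=72 at k=2, so the next step gives (m, d) = (36, 2) again — its k=1 value — and the period has length 2.

[36; 36, 72]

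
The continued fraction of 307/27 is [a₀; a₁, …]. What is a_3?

307 = 11·27 + 10   →  a_0 = 11
27 = 2·10 + 7   →  a_1 = 2
10 = 1·7 + 3   →  a_2 = 1
7 = 2·3 + 1   →  a_3 = 2

2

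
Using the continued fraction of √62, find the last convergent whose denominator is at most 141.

√62 = [7; 1, 6, 1, 14, …] (period length 4).
Convergents:
  p_0/q_0 = 7/1
  p_1/q_1 = 8/1
  p_2/q_2 = 55/7
  p_3/q_3 = 63/8
  p_4/q_4 = 937/119
  p_5/q_5 = 1000/127
  p_6/q_6 = 6937/881
q_5 = 127 ≤ 141 < 881 = q_6, so the answer is 1000/127.

1000/127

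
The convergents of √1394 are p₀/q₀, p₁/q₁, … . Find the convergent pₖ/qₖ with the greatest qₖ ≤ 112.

√1394 = [37; 2, 1, 36, 1, 2, 74, …] (period length 6).
Convergents:
  p_0/q_0 = 37/1
  p_1/q_1 = 75/2
  p_2/q_2 = 112/3
  p_3/q_3 = 4107/110
  p_4/q_4 = 4219/113
q_3 = 110 ≤ 112 < 113 = q_4, so the answer is 4107/110.

4107/110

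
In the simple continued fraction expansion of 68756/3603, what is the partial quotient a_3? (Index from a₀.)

68756 = 19·3603 + 299   →  a_0 = 19
3603 = 12·299 + 15   →  a_1 = 12
299 = 19·15 + 14   →  a_2 = 19
15 = 1·14 + 1   →  a_3 = 1

1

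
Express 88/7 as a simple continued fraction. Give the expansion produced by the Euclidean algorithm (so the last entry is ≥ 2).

88 = 12×7 + 4
7 = 1×4 + 3
4 = 1×3 + 1
3 = 3×1 + 0  (stop)
So 88/7 = [12; 1, 1, 3].

[12; 1, 1, 3]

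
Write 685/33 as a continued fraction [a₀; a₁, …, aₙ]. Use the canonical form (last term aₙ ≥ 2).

[20; 1, 3, 8]

685 = 20·33 + 25
33 = 1·25 + 8
25 = 3·8 + 1
8 = 8·1 + 0  (stop)
So 685/33 = [20; 1, 3, 8].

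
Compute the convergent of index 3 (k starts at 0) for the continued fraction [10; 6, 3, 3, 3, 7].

640/63

Using pₖ = aₖpₖ₋₁ + pₖ₋₂, qₖ = aₖqₖ₋₁ + qₖ₋₂ (with p₋₁=1, p₋₂=0, q₋₁=0, q₋₂=1):
  k=0: a=10, p=10, q=1
  k=1: a=6, p=61, q=6
  k=2: a=3, p=193, q=19
  k=3: a=3, p=640, q=63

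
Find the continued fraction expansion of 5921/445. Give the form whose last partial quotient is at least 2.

[13; 3, 3, 1, 2, 12]

5921 = 13×445 + 136
445 = 3×136 + 37
136 = 3×37 + 25
37 = 1×25 + 12
25 = 2×12 + 1
12 = 12×1 + 0  (stop)
So 5921/445 = [13; 3, 3, 1, 2, 12].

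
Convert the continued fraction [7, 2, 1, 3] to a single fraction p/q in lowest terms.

Using pₖ = aₖpₖ₋₁ + pₖ₋₂ and qₖ = aₖqₖ₋₁ + qₖ₋₂:
  k=0: a=7, p=7, q=1
  k=1: a=2, p=15, q=2
  k=2: a=1, p=22, q=3
  k=3: a=3, p=81, q=11

81/11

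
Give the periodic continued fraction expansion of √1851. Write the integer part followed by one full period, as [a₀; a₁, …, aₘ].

a₀ = ⌊√1851⌋ = 43.
With m₀=0, d₀=1 and mₖ₊₁ = dₖaₖ − mₖ, dₖ₊₁ = (n − mₖ₊₁²)/dₖ, aₖ₊₁ = ⌊(a₀+mₖ₊₁)/dₖ₊₁⌋:
  k=1: m=43, d=2, a=43
  k=2: m=43, d=1, a=86
d=1 and a=2a₀=86 at k=2, so the next step gives (m, d) = (43, 2) again — its k=1 value — and the period has length 2.

[43; 43, 86]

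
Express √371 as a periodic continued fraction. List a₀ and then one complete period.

a₀ = ⌊√371⌋ = 19.
With m₀=0, d₀=1 and mₖ₊₁ = dₖaₖ − mₖ, dₖ₊₁ = (n − mₖ₊₁²)/dₖ, aₖ₊₁ = ⌊(a₀+mₖ₊₁)/dₖ₊₁⌋:
  k=1: m=19, d=10, a=3
  k=2: m=11, d=25, a=1
  k=3: m=14, d=7, a=4
  k=4: m=14, d=25, a=1
  k=5: m=11, d=10, a=3
  k=6: m=19, d=1, a=38
d=1 and a=2a₀=38 at k=6, so the next step gives (m, d) = (19, 10) again — its k=1 value — and the period has length 6.

[19; 3, 1, 4, 1, 3, 38]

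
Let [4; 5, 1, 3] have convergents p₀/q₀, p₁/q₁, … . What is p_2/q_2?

25/6

Using pₖ = aₖpₖ₋₁ + pₖ₋₂, qₖ = aₖqₖ₋₁ + qₖ₋₂ (with p₋₁=1, p₋₂=0, q₋₁=0, q₋₂=1):
  k=0: a=4, p=4, q=1
  k=1: a=5, p=21, q=5
  k=2: a=1, p=25, q=6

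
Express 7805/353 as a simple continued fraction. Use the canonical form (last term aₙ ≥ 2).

7805 = 22×353 + 39
353 = 9×39 + 2
39 = 19×2 + 1
2 = 2×1 + 0  (stop)
So 7805/353 = [22; 9, 19, 2].

[22; 9, 19, 2]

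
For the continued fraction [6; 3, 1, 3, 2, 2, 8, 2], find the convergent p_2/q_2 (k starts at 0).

25/4

Using pₖ = aₖpₖ₋₁ + pₖ₋₂, qₖ = aₖqₖ₋₁ + qₖ₋₂ (with p₋₁=1, p₋₂=0, q₋₁=0, q₋₂=1):
  k=0: a=6, p=6, q=1
  k=1: a=3, p=19, q=3
  k=2: a=1, p=25, q=4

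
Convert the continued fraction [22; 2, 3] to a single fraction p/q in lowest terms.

Using pₖ = aₖpₖ₋₁ + pₖ₋₂ and qₖ = aₖqₖ₋₁ + qₖ₋₂:
  k=0: a=22, p=22, q=1
  k=1: a=2, p=45, q=2
  k=2: a=3, p=157, q=7

157/7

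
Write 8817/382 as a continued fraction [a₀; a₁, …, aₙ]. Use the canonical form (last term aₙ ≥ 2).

[23; 12, 3, 10]

8817 = 23*382 + 31
382 = 12*31 + 10
31 = 3*10 + 1
10 = 10*1 + 0  (stop)
So 8817/382 = [23; 12, 3, 10].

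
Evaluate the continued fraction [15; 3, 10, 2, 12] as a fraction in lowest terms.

Fold from the inside: start with 12/1.
  2 + 1/12 = 25/12
  10 + 12/25 = 262/25
  3 + 25/262 = 811/262
  15 + 262/811 = 12427/811

12427/811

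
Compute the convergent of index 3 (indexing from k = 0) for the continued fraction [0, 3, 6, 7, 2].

43/136

Using pₖ = aₖpₖ₋₁ + pₖ₋₂, qₖ = aₖqₖ₋₁ + qₖ₋₂ (with p₋₁=1, p₋₂=0, q₋₁=0, q₋₂=1):
  k=0: a=0, p=0, q=1
  k=1: a=3, p=1, q=3
  k=2: a=6, p=6, q=19
  k=3: a=7, p=43, q=136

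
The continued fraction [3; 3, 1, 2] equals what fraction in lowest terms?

36/11

Using pₖ = aₖpₖ₋₁ + pₖ₋₂ and qₖ = aₖqₖ₋₁ + qₖ₋₂:
  k=0: a=3, p=3, q=1
  k=1: a=3, p=10, q=3
  k=2: a=1, p=13, q=4
  k=3: a=2, p=36, q=11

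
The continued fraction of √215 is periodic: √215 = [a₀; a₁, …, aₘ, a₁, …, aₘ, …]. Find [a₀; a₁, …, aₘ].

a₀ = ⌊√215⌋ = 14.

[14; 1, 1, 1, 28]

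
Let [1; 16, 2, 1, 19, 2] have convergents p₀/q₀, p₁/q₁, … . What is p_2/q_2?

35/33

Using pₖ = aₖpₖ₋₁ + pₖ₋₂, qₖ = aₖqₖ₋₁ + qₖ₋₂ (with p₋₁=1, p₋₂=0, q₋₁=0, q₋₂=1):
  k=0: a=1, p=1, q=1
  k=1: a=16, p=17, q=16
  k=2: a=2, p=35, q=33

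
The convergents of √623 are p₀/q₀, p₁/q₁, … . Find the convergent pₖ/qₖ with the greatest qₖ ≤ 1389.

31175/1249

√623 = [24; 1, 23, 1, 48, …] (period length 4).
Convergents:
  p_0/q_0 = 24/1
  p_1/q_1 = 25/1
  p_2/q_2 = 599/24
  p_3/q_3 = 624/25
  p_4/q_4 = 30551/1224
  p_5/q_5 = 31175/1249
  p_6/q_6 = 747576/29951
q_5 = 1249 ≤ 1389 < 29951 = q_6, so the answer is 31175/1249.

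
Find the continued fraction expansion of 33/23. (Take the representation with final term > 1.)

[1; 2, 3, 3]

33 = 1×23 + 10
23 = 2×10 + 3
10 = 3×3 + 1
3 = 3×1 + 0  (stop)
So 33/23 = [1; 2, 3, 3].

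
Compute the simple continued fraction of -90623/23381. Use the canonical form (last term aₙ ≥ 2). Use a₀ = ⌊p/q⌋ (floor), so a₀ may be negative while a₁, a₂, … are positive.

-90623 = -4×23381 + 2901
23381 = 8×2901 + 173
2901 = 16×173 + 133
173 = 1×133 + 40
133 = 3×40 + 13
40 = 3×13 + 1
13 = 13×1 + 0  (stop)
So -90623/23381 = [-4; 8, 16, 1, 3, 3, 13].

[-4; 8, 16, 1, 3, 3, 13]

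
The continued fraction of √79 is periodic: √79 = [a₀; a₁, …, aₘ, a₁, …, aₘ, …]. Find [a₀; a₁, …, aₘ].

[8; 1, 7, 1, 16]

a₀ = ⌊√79⌋ = 8.
With m₀=0, d₀=1 and mₖ₊₁ = dₖaₖ − mₖ, dₖ₊₁ = (n − mₖ₊₁²)/dₖ, aₖ₊₁ = ⌊(a₀+mₖ₊₁)/dₖ₊₁⌋:
  k=1: m=8, d=15, a=1
  k=2: m=7, d=2, a=7
  k=3: m=7, d=15, a=1
  k=4: m=8, d=1, a=16
d=1 and a=2a₀=16 at k=4, so the next step gives (m, d) = (8, 15) again — its k=1 value — and the period has length 4.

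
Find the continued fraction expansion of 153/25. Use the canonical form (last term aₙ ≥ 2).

[6; 8, 3]

153 = 6×25 + 3
25 = 8×3 + 1
3 = 3×1 + 0  (stop)
So 153/25 = [6; 8, 3].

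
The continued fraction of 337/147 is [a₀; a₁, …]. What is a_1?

3

337 = 2·147 + 43   →  a_0 = 2
147 = 3·43 + 18   →  a_1 = 3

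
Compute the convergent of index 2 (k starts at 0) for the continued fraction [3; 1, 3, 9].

15/4

Using pₖ = aₖpₖ₋₁ + pₖ₋₂, qₖ = aₖqₖ₋₁ + qₖ₋₂ (with p₋₁=1, p₋₂=0, q₋₁=0, q₋₂=1):
  k=0: a=3, p=3, q=1
  k=1: a=1, p=4, q=1
  k=2: a=3, p=15, q=4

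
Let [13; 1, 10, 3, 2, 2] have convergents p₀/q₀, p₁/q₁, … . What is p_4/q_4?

Using pₖ = aₖpₖ₋₁ + pₖ₋₂, qₖ = aₖqₖ₋₁ + qₖ₋₂ (with p₋₁=1, p₋₂=0, q₋₁=0, q₋₂=1):
  k=0: a=13, p=13, q=1
  k=1: a=1, p=14, q=1
  k=2: a=10, p=153, q=11
  k=3: a=3, p=473, q=34
  k=4: a=2, p=1099, q=79

1099/79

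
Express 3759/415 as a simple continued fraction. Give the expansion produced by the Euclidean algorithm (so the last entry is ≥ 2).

3759 = 9·415 + 24
415 = 17·24 + 7
24 = 3·7 + 3
7 = 2·3 + 1
3 = 3·1 + 0  (stop)
So 3759/415 = [9; 17, 3, 2, 3].

[9; 17, 3, 2, 3]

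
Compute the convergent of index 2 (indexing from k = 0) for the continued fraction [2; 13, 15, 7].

407/196

Using pₖ = aₖpₖ₋₁ + pₖ₋₂, qₖ = aₖqₖ₋₁ + qₖ₋₂ (with p₋₁=1, p₋₂=0, q₋₁=0, q₋₂=1):
  k=0: a=2, p=2, q=1
  k=1: a=13, p=27, q=13
  k=2: a=15, p=407, q=196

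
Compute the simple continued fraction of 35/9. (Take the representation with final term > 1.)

35 = 3·9 + 8
9 = 1·8 + 1
8 = 8·1 + 0  (stop)
So 35/9 = [3; 1, 8].

[3; 1, 8]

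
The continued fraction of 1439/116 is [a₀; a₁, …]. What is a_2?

1439 = 12·116 + 47   →  a_0 = 12
116 = 2·47 + 22   →  a_1 = 2
47 = 2·22 + 3   →  a_2 = 2

2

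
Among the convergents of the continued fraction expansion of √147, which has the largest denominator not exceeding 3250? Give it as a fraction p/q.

18817/1552

√147 = [12; 8, 24, …] (period length 2).
Convergents:
  p_0/q_0 = 12/1
  p_1/q_1 = 97/8
  p_2/q_2 = 2340/193
  p_3/q_3 = 18817/1552
  p_4/q_4 = 453948/37441
q_3 = 1552 ≤ 3250 < 37441 = q_4, so the answer is 18817/1552.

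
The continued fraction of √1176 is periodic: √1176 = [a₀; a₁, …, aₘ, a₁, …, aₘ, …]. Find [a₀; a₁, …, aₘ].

[34; 3, 2, 2, 2, 3, 68]

a₀ = ⌊√1176⌋ = 34.
With m₀=0, d₀=1 and mₖ₊₁ = dₖaₖ − mₖ, dₖ₊₁ = (n − mₖ₊₁²)/dₖ, aₖ₊₁ = ⌊(a₀+mₖ₊₁)/dₖ₊₁⌋:
  k=1: m=34, d=20, a=3
  k=2: m=26, d=25, a=2
  k=3: m=24, d=24, a=2
  k=4: m=24, d=25, a=2
  k=5: m=26, d=20, a=3
  k=6: m=34, d=1, a=68
d=1 and a=2a₀=68 at k=6, so the next step gives (m, d) = (34, 20) again — its k=1 value — and the period has length 6.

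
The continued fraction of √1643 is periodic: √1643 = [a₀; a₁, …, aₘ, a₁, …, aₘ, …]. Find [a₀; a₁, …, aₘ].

[40; 1, 1, 6, 1, 6, 1, 1, 80]

a₀ = ⌊√1643⌋ = 40.
With m₀=0, d₀=1 and mₖ₊₁ = dₖaₖ − mₖ, dₖ₊₁ = (n − mₖ₊₁²)/dₖ, aₖ₊₁ = ⌊(a₀+mₖ₊₁)/dₖ₊₁⌋:
  k=1: m=40, d=43, a=1
  k=2: m=3, d=38, a=1
  k=3: m=35, d=11, a=6
  k=4: m=31, d=62, a=1
  k=5: m=31, d=11, a=6
  k=6: m=35, d=38, a=1
  k=7: m=3, d=43, a=1
  k=8: m=40, d=1, a=80
d=1 and a=2a₀=80 at k=8, so the next step gives (m, d) = (40, 43) again — its k=1 value — and the period has length 8.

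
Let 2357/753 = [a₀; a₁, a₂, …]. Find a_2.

2357 = 3·753 + 98   →  a_0 = 3
753 = 7·98 + 67   →  a_1 = 7
98 = 1·67 + 31   →  a_2 = 1

1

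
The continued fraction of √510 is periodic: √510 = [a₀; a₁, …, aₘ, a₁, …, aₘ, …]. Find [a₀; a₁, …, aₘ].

[22; 1, 1, 2, 1, 1, 44]

a₀ = ⌊√510⌋ = 22.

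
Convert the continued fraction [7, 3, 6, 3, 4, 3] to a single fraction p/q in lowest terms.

Fold from the inside: start with 3/1.
  4 + 1/3 = 13/3
  3 + 3/13 = 42/13
  6 + 13/42 = 265/42
  3 + 42/265 = 837/265
  7 + 265/837 = 6124/837

6124/837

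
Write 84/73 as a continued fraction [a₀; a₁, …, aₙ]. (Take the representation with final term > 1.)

[1; 6, 1, 1, 1, 3]

84 = 1×73 + 11
73 = 6×11 + 7
11 = 1×7 + 4
7 = 1×4 + 3
4 = 1×3 + 1
3 = 3×1 + 0  (stop)
So 84/73 = [1; 6, 1, 1, 1, 3].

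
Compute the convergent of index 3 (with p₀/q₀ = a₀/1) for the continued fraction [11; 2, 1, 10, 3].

Using pₖ = aₖpₖ₋₁ + pₖ₋₂, qₖ = aₖqₖ₋₁ + qₖ₋₂ (with p₋₁=1, p₋₂=0, q₋₁=0, q₋₂=1):
  k=0: a=11, p=11, q=1
  k=1: a=2, p=23, q=2
  k=2: a=1, p=34, q=3
  k=3: a=10, p=363, q=32

363/32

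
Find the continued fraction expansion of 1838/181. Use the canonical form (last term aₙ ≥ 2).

[10; 6, 2, 6, 2]

1838 = 10·181 + 28
181 = 6·28 + 13
28 = 2·13 + 2
13 = 6·2 + 1
2 = 2·1 + 0  (stop)
So 1838/181 = [10; 6, 2, 6, 2].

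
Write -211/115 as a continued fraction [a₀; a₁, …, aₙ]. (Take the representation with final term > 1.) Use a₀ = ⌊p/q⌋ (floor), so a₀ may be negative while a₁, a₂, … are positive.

-211 = -2×115 + 19
115 = 6×19 + 1
19 = 19×1 + 0  (stop)
So -211/115 = [-2; 6, 19].

[-2; 6, 19]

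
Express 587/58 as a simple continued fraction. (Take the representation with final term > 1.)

[10; 8, 3, 2]

587 = 10*58 + 7
58 = 8*7 + 2
7 = 3*2 + 1
2 = 2*1 + 0  (stop)
So 587/58 = [10; 8, 3, 2].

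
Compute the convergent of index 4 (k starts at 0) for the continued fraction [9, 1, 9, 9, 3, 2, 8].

Using pₖ = aₖpₖ₋₁ + pₖ₋₂, qₖ = aₖqₖ₋₁ + qₖ₋₂ (with p₋₁=1, p₋₂=0, q₋₁=0, q₋₂=1):
  k=0: a=9, p=9, q=1
  k=1: a=1, p=10, q=1
  k=2: a=9, p=99, q=10
  k=3: a=9, p=901, q=91
  k=4: a=3, p=2802, q=283

2802/283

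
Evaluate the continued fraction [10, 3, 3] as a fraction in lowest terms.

Using pₖ = aₖpₖ₋₁ + pₖ₋₂ and qₖ = aₖqₖ₋₁ + qₖ₋₂:
  k=0: a=10, p=10, q=1
  k=1: a=3, p=31, q=3
  k=2: a=3, p=103, q=10

103/10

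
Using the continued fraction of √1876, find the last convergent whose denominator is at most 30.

693/16

√1876 = [43; 3, 5, 12, 5, 3, 86, …] (period length 6).
Convergents:
  p_0/q_0 = 43/1
  p_1/q_1 = 130/3
  p_2/q_2 = 693/16
  p_3/q_3 = 8446/195
q_2 = 16 ≤ 30 < 195 = q_3, so the answer is 693/16.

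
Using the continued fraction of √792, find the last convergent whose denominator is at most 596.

11060/393

√792 = [28; 7, 56, …] (period length 2).
Convergents:
  p_0/q_0 = 28/1
  p_1/q_1 = 197/7
  p_2/q_2 = 11060/393
  p_3/q_3 = 77617/2758
q_2 = 393 ≤ 596 < 2758 = q_3, so the answer is 11060/393.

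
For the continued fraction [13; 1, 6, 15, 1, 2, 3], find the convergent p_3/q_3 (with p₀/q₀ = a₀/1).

Using pₖ = aₖpₖ₋₁ + pₖ₋₂, qₖ = aₖqₖ₋₁ + qₖ₋₂ (with p₋₁=1, p₋₂=0, q₋₁=0, q₋₂=1):
  k=0: a=13, p=13, q=1
  k=1: a=1, p=14, q=1
  k=2: a=6, p=97, q=7
  k=3: a=15, p=1469, q=106

1469/106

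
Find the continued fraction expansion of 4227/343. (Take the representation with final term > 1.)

[12; 3, 11, 10]

4227 = 12·343 + 111
343 = 3·111 + 10
111 = 11·10 + 1
10 = 10·1 + 0  (stop)
So 4227/343 = [12; 3, 11, 10].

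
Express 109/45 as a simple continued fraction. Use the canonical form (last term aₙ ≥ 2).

109 = 2·45 + 19
45 = 2·19 + 7
19 = 2·7 + 5
7 = 1·5 + 2
5 = 2·2 + 1
2 = 2·1 + 0  (stop)
So 109/45 = [2; 2, 2, 1, 2, 2].

[2; 2, 2, 1, 2, 2]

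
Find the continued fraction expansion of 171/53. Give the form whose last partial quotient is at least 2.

171 = 3*53 + 12
53 = 4*12 + 5
12 = 2*5 + 2
5 = 2*2 + 1
2 = 2*1 + 0  (stop)
So 171/53 = [3; 4, 2, 2, 2].

[3; 4, 2, 2, 2]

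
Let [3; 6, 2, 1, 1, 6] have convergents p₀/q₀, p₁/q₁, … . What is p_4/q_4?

101/32

Using pₖ = aₖpₖ₋₁ + pₖ₋₂, qₖ = aₖqₖ₋₁ + qₖ₋₂ (with p₋₁=1, p₋₂=0, q₋₁=0, q₋₂=1):
  k=0: a=3, p=3, q=1
  k=1: a=6, p=19, q=6
  k=2: a=2, p=41, q=13
  k=3: a=1, p=60, q=19
  k=4: a=1, p=101, q=32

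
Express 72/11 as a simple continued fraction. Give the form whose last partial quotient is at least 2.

72 = 6×11 + 6
11 = 1×6 + 5
6 = 1×5 + 1
5 = 5×1 + 0  (stop)
So 72/11 = [6; 1, 1, 5].

[6; 1, 1, 5]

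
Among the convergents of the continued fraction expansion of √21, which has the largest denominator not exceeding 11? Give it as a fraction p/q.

√21 = [4; 1, 1, 2, 1, 1, 8, …] (period length 6).
Convergents:
  p_0/q_0 = 4/1
  p_1/q_1 = 5/1
  p_2/q_2 = 9/2
  p_3/q_3 = 23/5
  p_4/q_4 = 32/7
  p_5/q_5 = 55/12
q_4 = 7 ≤ 11 < 12 = q_5, so the answer is 32/7.

32/7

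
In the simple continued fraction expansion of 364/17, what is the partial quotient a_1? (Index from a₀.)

2

364 = 21·17 + 7   →  a_0 = 21
17 = 2·7 + 3   →  a_1 = 2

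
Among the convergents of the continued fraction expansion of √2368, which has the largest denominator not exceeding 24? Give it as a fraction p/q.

√2368 = [48; 1, 1, 1, 23, 1, 1, 1, 96, …] (period length 8).
Convergents:
  p_0/q_0 = 48/1
  p_1/q_1 = 49/1
  p_2/q_2 = 97/2
  p_3/q_3 = 146/3
  p_4/q_4 = 3455/71
q_3 = 3 ≤ 24 < 71 = q_4, so the answer is 146/3.

146/3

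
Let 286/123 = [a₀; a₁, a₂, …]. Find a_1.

286 = 2·123 + 40   →  a_0 = 2
123 = 3·40 + 3   →  a_1 = 3

3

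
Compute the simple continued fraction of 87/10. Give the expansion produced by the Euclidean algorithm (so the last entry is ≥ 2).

87 = 8*10 + 7
10 = 1*7 + 3
7 = 2*3 + 1
3 = 3*1 + 0  (stop)
So 87/10 = [8; 1, 2, 3].

[8; 1, 2, 3]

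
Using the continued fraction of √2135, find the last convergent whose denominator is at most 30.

√2135 = [46; 4, 1, 5, 1, 4, 92, …] (period length 6).
Convergents:
  p_0/q_0 = 46/1
  p_1/q_1 = 185/4
  p_2/q_2 = 231/5
  p_3/q_3 = 1340/29
  p_4/q_4 = 1571/34
q_3 = 29 ≤ 30 < 34 = q_4, so the answer is 1340/29.

1340/29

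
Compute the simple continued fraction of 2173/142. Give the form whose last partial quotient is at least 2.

[15; 3, 3, 3, 4]

2173 = 15*142 + 43
142 = 3*43 + 13
43 = 3*13 + 4
13 = 3*4 + 1
4 = 4*1 + 0  (stop)
So 2173/142 = [15; 3, 3, 3, 4].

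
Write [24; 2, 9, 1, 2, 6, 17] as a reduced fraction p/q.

162517/6640

Fold from the inside: start with 17/1.
  6 + 1/17 = 103/17
  2 + 17/103 = 223/103
  1 + 103/223 = 326/223
  9 + 223/326 = 3157/326
  2 + 326/3157 = 6640/3157
  24 + 3157/6640 = 162517/6640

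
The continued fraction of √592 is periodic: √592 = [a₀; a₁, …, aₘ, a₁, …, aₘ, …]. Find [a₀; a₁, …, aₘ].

[24; 3, 48]

a₀ = ⌊√592⌋ = 24.
With m₀=0, d₀=1 and mₖ₊₁ = dₖaₖ − mₖ, dₖ₊₁ = (n − mₖ₊₁²)/dₖ, aₖ₊₁ = ⌊(a₀+mₖ₊₁)/dₖ₊₁⌋:
  k=1: m=24, d=16, a=3
  k=2: m=24, d=1, a=48
d=1 and a=2a₀=48 at k=2, so the next step gives (m, d) = (24, 16) again — its k=1 value — and the period has length 2.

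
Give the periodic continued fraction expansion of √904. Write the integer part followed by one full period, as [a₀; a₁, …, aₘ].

a₀ = ⌊√904⌋ = 30.
With m₀=0, d₀=1 and mₖ₊₁ = dₖaₖ − mₖ, dₖ₊₁ = (n − mₖ₊₁²)/dₖ, aₖ₊₁ = ⌊(a₀+mₖ₊₁)/dₖ₊₁⌋:
  k=1: m=30, d=4, a=15
  k=2: m=30, d=1, a=60
d=1 and a=2a₀=60 at k=2, so the next step gives (m, d) = (30, 4) again — its k=1 value — and the period has length 2.

[30; 15, 60]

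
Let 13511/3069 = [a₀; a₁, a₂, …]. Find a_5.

3

13511 = 4·3069 + 1235   →  a_0 = 4
3069 = 2·1235 + 599   →  a_1 = 2
1235 = 2·599 + 37   →  a_2 = 2
599 = 16·37 + 7   →  a_3 = 16
37 = 5·7 + 2   →  a_4 = 5
7 = 3·2 + 1   →  a_5 = 3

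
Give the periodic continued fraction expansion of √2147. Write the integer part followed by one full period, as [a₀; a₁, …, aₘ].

a₀ = ⌊√2147⌋ = 46.
With m₀=0, d₀=1 and mₖ₊₁ = dₖaₖ − mₖ, dₖ₊₁ = (n − mₖ₊₁²)/dₖ, aₖ₊₁ = ⌊(a₀+mₖ₊₁)/dₖ₊₁⌋:
  k=1: m=46, d=31, a=2
  k=2: m=16, d=61, a=1
  k=3: m=45, d=2, a=45
  k=4: m=45, d=61, a=1
  k=5: m=16, d=31, a=2
  k=6: m=46, d=1, a=92
d=1 and a=2a₀=92 at k=6, so the next step gives (m, d) = (46, 31) again — its k=1 value — and the period has length 6.

[46; 2, 1, 45, 1, 2, 92]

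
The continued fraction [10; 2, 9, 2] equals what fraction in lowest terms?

Fold from the inside: start with 2/1.
  9 + 1/2 = 19/2
  2 + 2/19 = 40/19
  10 + 19/40 = 419/40

419/40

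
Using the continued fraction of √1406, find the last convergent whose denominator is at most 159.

√1406 = [37; 2, 74, …] (period length 2).
Convergents:
  p_0/q_0 = 37/1
  p_1/q_1 = 75/2
  p_2/q_2 = 5587/149
  p_3/q_3 = 11249/300
q_2 = 149 ≤ 159 < 300 = q_3, so the answer is 5587/149.

5587/149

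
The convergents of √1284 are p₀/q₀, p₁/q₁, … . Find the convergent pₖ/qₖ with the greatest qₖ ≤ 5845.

√1284 = [35; 1, 4, 1, 70, …] (period length 4).
Convergents:
  p_0/q_0 = 35/1
  p_1/q_1 = 36/1
  p_2/q_2 = 179/5
  p_3/q_3 = 215/6
  p_4/q_4 = 15229/425
  p_5/q_5 = 15444/431
  p_6/q_6 = 77005/2149
  p_7/q_7 = 92449/2580
  p_8/q_8 = 6548435/182749
q_7 = 2580 ≤ 5845 < 182749 = q_8, so the answer is 92449/2580.

92449/2580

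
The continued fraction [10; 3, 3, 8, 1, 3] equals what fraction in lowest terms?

Fold from the inside: start with 3/1.
  1 + 1/3 = 4/3
  8 + 3/4 = 35/4
  3 + 4/35 = 109/35
  3 + 35/109 = 362/109
  10 + 109/362 = 3729/362

3729/362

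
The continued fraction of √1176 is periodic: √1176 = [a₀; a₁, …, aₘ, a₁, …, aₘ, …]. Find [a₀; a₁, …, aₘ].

a₀ = ⌊√1176⌋ = 34.
With m₀=0, d₀=1 and mₖ₊₁ = dₖaₖ − mₖ, dₖ₊₁ = (n − mₖ₊₁²)/dₖ, aₖ₊₁ = ⌊(a₀+mₖ₊₁)/dₖ₊₁⌋:
  k=1: m=34, d=20, a=3
  k=2: m=26, d=25, a=2
  k=3: m=24, d=24, a=2
  k=4: m=24, d=25, a=2
  k=5: m=26, d=20, a=3
  k=6: m=34, d=1, a=68
d=1 and a=2a₀=68 at k=6, so the next step gives (m, d) = (34, 20) again — its k=1 value — and the period has length 6.

[34; 3, 2, 2, 2, 3, 68]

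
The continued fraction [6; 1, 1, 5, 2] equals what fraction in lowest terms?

Fold from the inside: start with 2/1.
  5 + 1/2 = 11/2
  1 + 2/11 = 13/11
  1 + 11/13 = 24/13
  6 + 13/24 = 157/24

157/24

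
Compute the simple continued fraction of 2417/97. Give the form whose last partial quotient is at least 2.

[24; 1, 11, 8]

2417 = 24*97 + 89
97 = 1*89 + 8
89 = 11*8 + 1
8 = 8*1 + 0  (stop)
So 2417/97 = [24; 1, 11, 8].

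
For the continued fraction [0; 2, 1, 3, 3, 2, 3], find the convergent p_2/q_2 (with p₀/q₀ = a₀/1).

Using pₖ = aₖpₖ₋₁ + pₖ₋₂, qₖ = aₖqₖ₋₁ + qₖ₋₂ (with p₋₁=1, p₋₂=0, q₋₁=0, q₋₂=1):
  k=0: a=0, p=0, q=1
  k=1: a=2, p=1, q=2
  k=2: a=1, p=1, q=3

1/3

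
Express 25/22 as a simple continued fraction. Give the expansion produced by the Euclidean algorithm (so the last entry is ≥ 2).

[1; 7, 3]

25 = 1×22 + 3
22 = 7×3 + 1
3 = 3×1 + 0  (stop)
So 25/22 = [1; 7, 3].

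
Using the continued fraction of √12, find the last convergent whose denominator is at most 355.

√12 = [3; 2, 6, …] (period length 2).
Convergents:
  p_0/q_0 = 3/1
  p_1/q_1 = 7/2
  p_2/q_2 = 45/13
  p_3/q_3 = 97/28
  p_4/q_4 = 627/181
  p_5/q_5 = 1351/390
q_4 = 181 ≤ 355 < 390 = q_5, so the answer is 627/181.

627/181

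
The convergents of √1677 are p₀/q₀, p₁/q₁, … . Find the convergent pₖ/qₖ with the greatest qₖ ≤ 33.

√1677 = [40; 1, 19, 2, 19, 1, 80, …] (period length 6).
Convergents:
  p_0/q_0 = 40/1
  p_1/q_1 = 41/1
  p_2/q_2 = 819/20
  p_3/q_3 = 1679/41
q_2 = 20 ≤ 33 < 41 = q_3, so the answer is 819/20.

819/20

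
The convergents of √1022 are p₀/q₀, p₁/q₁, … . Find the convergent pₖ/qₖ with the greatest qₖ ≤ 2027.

64417/2015

√1022 = [31; 1, 30, 1, 62, …] (period length 4).
Convergents:
  p_0/q_0 = 31/1
  p_1/q_1 = 32/1
  p_2/q_2 = 991/31
  p_3/q_3 = 1023/32
  p_4/q_4 = 64417/2015
  p_5/q_5 = 65440/2047
q_4 = 2015 ≤ 2027 < 2047 = q_5, so the answer is 64417/2015.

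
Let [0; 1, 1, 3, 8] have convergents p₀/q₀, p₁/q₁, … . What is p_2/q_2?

1/2

Using pₖ = aₖpₖ₋₁ + pₖ₋₂, qₖ = aₖqₖ₋₁ + qₖ₋₂ (with p₋₁=1, p₋₂=0, q₋₁=0, q₋₂=1):
  k=0: a=0, p=0, q=1
  k=1: a=1, p=1, q=1
  k=2: a=1, p=1, q=2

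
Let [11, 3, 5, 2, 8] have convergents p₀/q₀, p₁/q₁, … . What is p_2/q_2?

181/16

Using pₖ = aₖpₖ₋₁ + pₖ₋₂, qₖ = aₖqₖ₋₁ + qₖ₋₂ (with p₋₁=1, p₋₂=0, q₋₁=0, q₋₂=1):
  k=0: a=11, p=11, q=1
  k=1: a=3, p=34, q=3
  k=2: a=5, p=181, q=16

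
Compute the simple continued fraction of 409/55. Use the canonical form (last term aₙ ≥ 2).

409 = 7*55 + 24
55 = 2*24 + 7
24 = 3*7 + 3
7 = 2*3 + 1
3 = 3*1 + 0  (stop)
So 409/55 = [7; 2, 3, 2, 3].

[7; 2, 3, 2, 3]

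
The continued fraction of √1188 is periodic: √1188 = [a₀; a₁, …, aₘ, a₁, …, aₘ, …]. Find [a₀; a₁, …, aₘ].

a₀ = ⌊√1188⌋ = 34.
With m₀=0, d₀=1 and mₖ₊₁ = dₖaₖ − mₖ, dₖ₊₁ = (n − mₖ₊₁²)/dₖ, aₖ₊₁ = ⌊(a₀+mₖ₊₁)/dₖ₊₁⌋:
  k=1: m=34, d=32, a=2
  k=2: m=30, d=9, a=7
  k=3: m=33, d=11, a=6
  k=4: m=33, d=9, a=7
  k=5: m=30, d=32, a=2
  k=6: m=34, d=1, a=68
d=1 and a=2a₀=68 at k=6, so the next step gives (m, d) = (34, 32) again — its k=1 value — and the period has length 6.

[34; 2, 7, 6, 7, 2, 68]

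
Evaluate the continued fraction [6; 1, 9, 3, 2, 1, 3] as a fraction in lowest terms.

Fold from the inside: start with 3/1.
  1 + 1/3 = 4/3
  2 + 3/4 = 11/4
  3 + 4/11 = 37/11
  9 + 11/37 = 344/37
  1 + 37/344 = 381/344
  6 + 344/381 = 2630/381

2630/381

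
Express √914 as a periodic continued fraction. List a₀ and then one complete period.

[30; 4, 3, 3, 4, 60]

a₀ = ⌊√914⌋ = 30.
With m₀=0, d₀=1 and mₖ₊₁ = dₖaₖ − mₖ, dₖ₊₁ = (n − mₖ₊₁²)/dₖ, aₖ₊₁ = ⌊(a₀+mₖ₊₁)/dₖ₊₁⌋:
  k=1: m=30, d=14, a=4
  k=2: m=26, d=17, a=3
  k=3: m=25, d=17, a=3
  k=4: m=26, d=14, a=4
  k=5: m=30, d=1, a=60
d=1 and a=2a₀=60 at k=5, so the next step gives (m, d) = (30, 14) again — its k=1 value — and the period has length 5.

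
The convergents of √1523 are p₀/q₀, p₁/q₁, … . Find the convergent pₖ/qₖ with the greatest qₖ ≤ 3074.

√1523 = [39; 39, 78, …] (period length 2).
Convergents:
  p_0/q_0 = 39/1
  p_1/q_1 = 1522/39
  p_2/q_2 = 118755/3043
  p_3/q_3 = 4632967/118716
q_2 = 3043 ≤ 3074 < 118716 = q_3, so the answer is 118755/3043.

118755/3043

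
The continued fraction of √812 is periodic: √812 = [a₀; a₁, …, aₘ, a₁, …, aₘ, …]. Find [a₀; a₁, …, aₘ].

a₀ = ⌊√812⌋ = 28.
With m₀=0, d₀=1 and mₖ₊₁ = dₖaₖ − mₖ, dₖ₊₁ = (n − mₖ₊₁²)/dₖ, aₖ₊₁ = ⌊(a₀+mₖ₊₁)/dₖ₊₁⌋:
  k=1: m=28, d=28, a=2
  k=2: m=28, d=1, a=56
d=1 and a=2a₀=56 at k=2, so the next step gives (m, d) = (28, 28) again — its k=1 value — and the period has length 2.

[28; 2, 56]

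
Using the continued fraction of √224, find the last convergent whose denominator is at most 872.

√224 = [14; 1, 28, …] (period length 2).
Convergents:
  p_0/q_0 = 14/1
  p_1/q_1 = 15/1
  p_2/q_2 = 434/29
  p_3/q_3 = 449/30
  p_4/q_4 = 13006/869
  p_5/q_5 = 13455/899
q_4 = 869 ≤ 872 < 899 = q_5, so the answer is 13006/869.

13006/869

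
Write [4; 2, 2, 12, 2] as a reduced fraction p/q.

Using pₖ = aₖpₖ₋₁ + pₖ₋₂ and qₖ = aₖqₖ₋₁ + qₖ₋₂:
  k=0: a=4, p=4, q=1
  k=1: a=2, p=9, q=2
  k=2: a=2, p=22, q=5
  k=3: a=12, p=273, q=62
  k=4: a=2, p=568, q=129

568/129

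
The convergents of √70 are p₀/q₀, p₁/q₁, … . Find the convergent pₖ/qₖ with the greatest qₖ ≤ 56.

251/30

√70 = [8; 2, 1, 2, 1, 2, 16, …] (period length 6).
Convergents:
  p_0/q_0 = 8/1
  p_1/q_1 = 17/2
  p_2/q_2 = 25/3
  p_3/q_3 = 67/8
  p_4/q_4 = 92/11
  p_5/q_5 = 251/30
  p_6/q_6 = 4108/491
q_5 = 30 ≤ 56 < 491 = q_6, so the answer is 251/30.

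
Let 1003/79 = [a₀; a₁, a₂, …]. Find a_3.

3

1003 = 12·79 + 55   →  a_0 = 12
79 = 1·55 + 24   →  a_1 = 1
55 = 2·24 + 7   →  a_2 = 2
24 = 3·7 + 3   →  a_3 = 3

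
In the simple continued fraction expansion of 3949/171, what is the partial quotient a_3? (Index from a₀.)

3949 = 23·171 + 16   →  a_0 = 23
171 = 10·16 + 11   →  a_1 = 10
16 = 1·11 + 5   →  a_2 = 1
11 = 2·5 + 1   →  a_3 = 2

2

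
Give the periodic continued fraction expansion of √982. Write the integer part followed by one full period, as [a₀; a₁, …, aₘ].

[31; 2, 1, 30, 1, 2, 62]

a₀ = ⌊√982⌋ = 31.
With m₀=0, d₀=1 and mₖ₊₁ = dₖaₖ − mₖ, dₖ₊₁ = (n − mₖ₊₁²)/dₖ, aₖ₊₁ = ⌊(a₀+mₖ₊₁)/dₖ₊₁⌋:
  k=1: m=31, d=21, a=2
  k=2: m=11, d=41, a=1
  k=3: m=30, d=2, a=30
  k=4: m=30, d=41, a=1
  k=5: m=11, d=21, a=2
  k=6: m=31, d=1, a=62
d=1 and a=2a₀=62 at k=6, so the next step gives (m, d) = (31, 21) again — its k=1 value — and the period has length 6.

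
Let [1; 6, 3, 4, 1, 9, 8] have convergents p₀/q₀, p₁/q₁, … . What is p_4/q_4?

Using pₖ = aₖpₖ₋₁ + pₖ₋₂, qₖ = aₖqₖ₋₁ + qₖ₋₂ (with p₋₁=1, p₋₂=0, q₋₁=0, q₋₂=1):
  k=0: a=1, p=1, q=1
  k=1: a=6, p=7, q=6
  k=2: a=3, p=22, q=19
  k=3: a=4, p=95, q=82
  k=4: a=1, p=117, q=101

117/101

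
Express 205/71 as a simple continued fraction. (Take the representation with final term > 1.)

205 = 2×71 + 63
71 = 1×63 + 8
63 = 7×8 + 7
8 = 1×7 + 1
7 = 7×1 + 0  (stop)
So 205/71 = [2; 1, 7, 1, 7].

[2; 1, 7, 1, 7]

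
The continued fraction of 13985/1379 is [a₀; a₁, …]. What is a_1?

7

13985 = 10·1379 + 195   →  a_0 = 10
1379 = 7·195 + 14   →  a_1 = 7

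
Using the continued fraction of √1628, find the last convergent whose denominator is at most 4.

121/3

√1628 = [40; 2, 1, 6, 1, 2, 80, …] (period length 6).
Convergents:
  p_0/q_0 = 40/1
  p_1/q_1 = 81/2
  p_2/q_2 = 121/3
  p_3/q_3 = 807/20
q_2 = 3 ≤ 4 < 20 = q_3, so the answer is 121/3.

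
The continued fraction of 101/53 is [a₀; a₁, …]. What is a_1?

1

101 = 1·53 + 48   →  a_0 = 1
53 = 1·48 + 5   →  a_1 = 1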